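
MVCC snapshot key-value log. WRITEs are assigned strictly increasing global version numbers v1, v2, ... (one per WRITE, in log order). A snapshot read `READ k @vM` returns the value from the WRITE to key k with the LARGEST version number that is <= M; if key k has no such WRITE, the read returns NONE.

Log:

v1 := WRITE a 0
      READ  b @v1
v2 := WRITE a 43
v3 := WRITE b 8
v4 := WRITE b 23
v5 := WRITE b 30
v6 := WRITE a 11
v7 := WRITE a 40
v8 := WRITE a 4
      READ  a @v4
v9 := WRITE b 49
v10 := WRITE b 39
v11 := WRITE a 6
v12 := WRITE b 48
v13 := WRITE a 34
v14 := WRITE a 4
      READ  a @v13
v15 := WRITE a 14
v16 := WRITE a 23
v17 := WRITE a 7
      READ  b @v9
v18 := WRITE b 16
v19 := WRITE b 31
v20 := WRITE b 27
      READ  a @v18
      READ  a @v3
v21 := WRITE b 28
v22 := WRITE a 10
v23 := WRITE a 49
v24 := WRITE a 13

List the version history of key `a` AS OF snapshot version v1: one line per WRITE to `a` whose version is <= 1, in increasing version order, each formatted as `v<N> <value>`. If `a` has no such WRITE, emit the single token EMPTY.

Scan writes for key=a with version <= 1:
  v1 WRITE a 0 -> keep
  v2 WRITE a 43 -> drop (> snap)
  v3 WRITE b 8 -> skip
  v4 WRITE b 23 -> skip
  v5 WRITE b 30 -> skip
  v6 WRITE a 11 -> drop (> snap)
  v7 WRITE a 40 -> drop (> snap)
  v8 WRITE a 4 -> drop (> snap)
  v9 WRITE b 49 -> skip
  v10 WRITE b 39 -> skip
  v11 WRITE a 6 -> drop (> snap)
  v12 WRITE b 48 -> skip
  v13 WRITE a 34 -> drop (> snap)
  v14 WRITE a 4 -> drop (> snap)
  v15 WRITE a 14 -> drop (> snap)
  v16 WRITE a 23 -> drop (> snap)
  v17 WRITE a 7 -> drop (> snap)
  v18 WRITE b 16 -> skip
  v19 WRITE b 31 -> skip
  v20 WRITE b 27 -> skip
  v21 WRITE b 28 -> skip
  v22 WRITE a 10 -> drop (> snap)
  v23 WRITE a 49 -> drop (> snap)
  v24 WRITE a 13 -> drop (> snap)
Collected: [(1, 0)]

Answer: v1 0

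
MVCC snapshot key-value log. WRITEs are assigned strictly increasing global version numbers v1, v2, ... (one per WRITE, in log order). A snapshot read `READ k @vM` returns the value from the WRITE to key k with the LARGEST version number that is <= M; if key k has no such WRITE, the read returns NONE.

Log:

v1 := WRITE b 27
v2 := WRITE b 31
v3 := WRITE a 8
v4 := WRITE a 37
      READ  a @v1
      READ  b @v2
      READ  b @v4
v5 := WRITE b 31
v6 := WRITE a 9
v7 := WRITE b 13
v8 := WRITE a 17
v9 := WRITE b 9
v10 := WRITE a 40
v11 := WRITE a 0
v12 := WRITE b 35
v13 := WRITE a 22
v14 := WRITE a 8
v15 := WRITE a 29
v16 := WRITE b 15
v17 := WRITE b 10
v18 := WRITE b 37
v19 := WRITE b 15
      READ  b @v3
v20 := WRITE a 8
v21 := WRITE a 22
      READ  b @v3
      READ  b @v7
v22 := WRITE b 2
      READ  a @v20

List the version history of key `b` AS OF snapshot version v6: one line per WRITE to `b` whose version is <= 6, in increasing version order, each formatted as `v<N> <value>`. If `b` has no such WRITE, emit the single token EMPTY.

Answer: v1 27
v2 31
v5 31

Derivation:
Scan writes for key=b with version <= 6:
  v1 WRITE b 27 -> keep
  v2 WRITE b 31 -> keep
  v3 WRITE a 8 -> skip
  v4 WRITE a 37 -> skip
  v5 WRITE b 31 -> keep
  v6 WRITE a 9 -> skip
  v7 WRITE b 13 -> drop (> snap)
  v8 WRITE a 17 -> skip
  v9 WRITE b 9 -> drop (> snap)
  v10 WRITE a 40 -> skip
  v11 WRITE a 0 -> skip
  v12 WRITE b 35 -> drop (> snap)
  v13 WRITE a 22 -> skip
  v14 WRITE a 8 -> skip
  v15 WRITE a 29 -> skip
  v16 WRITE b 15 -> drop (> snap)
  v17 WRITE b 10 -> drop (> snap)
  v18 WRITE b 37 -> drop (> snap)
  v19 WRITE b 15 -> drop (> snap)
  v20 WRITE a 8 -> skip
  v21 WRITE a 22 -> skip
  v22 WRITE b 2 -> drop (> snap)
Collected: [(1, 27), (2, 31), (5, 31)]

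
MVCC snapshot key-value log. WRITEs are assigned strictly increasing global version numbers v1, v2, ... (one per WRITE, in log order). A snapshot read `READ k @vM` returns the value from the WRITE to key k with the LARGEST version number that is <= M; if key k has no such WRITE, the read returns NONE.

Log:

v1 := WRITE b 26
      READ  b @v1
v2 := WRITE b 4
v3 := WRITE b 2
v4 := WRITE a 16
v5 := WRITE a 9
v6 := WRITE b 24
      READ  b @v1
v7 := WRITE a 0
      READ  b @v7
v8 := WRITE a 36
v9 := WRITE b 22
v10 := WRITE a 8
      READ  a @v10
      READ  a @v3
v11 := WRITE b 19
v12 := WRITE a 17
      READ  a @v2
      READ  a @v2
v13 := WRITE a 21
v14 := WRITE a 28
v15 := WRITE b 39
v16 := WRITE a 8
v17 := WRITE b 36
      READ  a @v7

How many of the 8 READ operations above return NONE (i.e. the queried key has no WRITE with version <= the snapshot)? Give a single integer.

Answer: 3

Derivation:
v1: WRITE b=26  (b history now [(1, 26)])
READ b @v1: history=[(1, 26)] -> pick v1 -> 26
v2: WRITE b=4  (b history now [(1, 26), (2, 4)])
v3: WRITE b=2  (b history now [(1, 26), (2, 4), (3, 2)])
v4: WRITE a=16  (a history now [(4, 16)])
v5: WRITE a=9  (a history now [(4, 16), (5, 9)])
v6: WRITE b=24  (b history now [(1, 26), (2, 4), (3, 2), (6, 24)])
READ b @v1: history=[(1, 26), (2, 4), (3, 2), (6, 24)] -> pick v1 -> 26
v7: WRITE a=0  (a history now [(4, 16), (5, 9), (7, 0)])
READ b @v7: history=[(1, 26), (2, 4), (3, 2), (6, 24)] -> pick v6 -> 24
v8: WRITE a=36  (a history now [(4, 16), (5, 9), (7, 0), (8, 36)])
v9: WRITE b=22  (b history now [(1, 26), (2, 4), (3, 2), (6, 24), (9, 22)])
v10: WRITE a=8  (a history now [(4, 16), (5, 9), (7, 0), (8, 36), (10, 8)])
READ a @v10: history=[(4, 16), (5, 9), (7, 0), (8, 36), (10, 8)] -> pick v10 -> 8
READ a @v3: history=[(4, 16), (5, 9), (7, 0), (8, 36), (10, 8)] -> no version <= 3 -> NONE
v11: WRITE b=19  (b history now [(1, 26), (2, 4), (3, 2), (6, 24), (9, 22), (11, 19)])
v12: WRITE a=17  (a history now [(4, 16), (5, 9), (7, 0), (8, 36), (10, 8), (12, 17)])
READ a @v2: history=[(4, 16), (5, 9), (7, 0), (8, 36), (10, 8), (12, 17)] -> no version <= 2 -> NONE
READ a @v2: history=[(4, 16), (5, 9), (7, 0), (8, 36), (10, 8), (12, 17)] -> no version <= 2 -> NONE
v13: WRITE a=21  (a history now [(4, 16), (5, 9), (7, 0), (8, 36), (10, 8), (12, 17), (13, 21)])
v14: WRITE a=28  (a history now [(4, 16), (5, 9), (7, 0), (8, 36), (10, 8), (12, 17), (13, 21), (14, 28)])
v15: WRITE b=39  (b history now [(1, 26), (2, 4), (3, 2), (6, 24), (9, 22), (11, 19), (15, 39)])
v16: WRITE a=8  (a history now [(4, 16), (5, 9), (7, 0), (8, 36), (10, 8), (12, 17), (13, 21), (14, 28), (16, 8)])
v17: WRITE b=36  (b history now [(1, 26), (2, 4), (3, 2), (6, 24), (9, 22), (11, 19), (15, 39), (17, 36)])
READ a @v7: history=[(4, 16), (5, 9), (7, 0), (8, 36), (10, 8), (12, 17), (13, 21), (14, 28), (16, 8)] -> pick v7 -> 0
Read results in order: ['26', '26', '24', '8', 'NONE', 'NONE', 'NONE', '0']
NONE count = 3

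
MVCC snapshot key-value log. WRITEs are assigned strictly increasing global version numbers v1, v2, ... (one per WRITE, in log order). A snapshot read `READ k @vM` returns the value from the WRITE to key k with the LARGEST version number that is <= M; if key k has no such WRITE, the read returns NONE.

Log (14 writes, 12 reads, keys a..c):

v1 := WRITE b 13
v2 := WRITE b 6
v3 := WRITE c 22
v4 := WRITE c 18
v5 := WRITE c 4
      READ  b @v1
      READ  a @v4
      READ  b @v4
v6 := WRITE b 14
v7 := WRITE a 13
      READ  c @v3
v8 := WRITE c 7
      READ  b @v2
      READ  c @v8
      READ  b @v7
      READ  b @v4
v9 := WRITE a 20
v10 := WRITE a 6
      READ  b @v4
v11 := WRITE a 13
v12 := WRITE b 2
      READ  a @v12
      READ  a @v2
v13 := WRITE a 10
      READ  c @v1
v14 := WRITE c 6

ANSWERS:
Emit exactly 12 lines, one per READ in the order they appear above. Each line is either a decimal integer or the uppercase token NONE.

v1: WRITE b=13  (b history now [(1, 13)])
v2: WRITE b=6  (b history now [(1, 13), (2, 6)])
v3: WRITE c=22  (c history now [(3, 22)])
v4: WRITE c=18  (c history now [(3, 22), (4, 18)])
v5: WRITE c=4  (c history now [(3, 22), (4, 18), (5, 4)])
READ b @v1: history=[(1, 13), (2, 6)] -> pick v1 -> 13
READ a @v4: history=[] -> no version <= 4 -> NONE
READ b @v4: history=[(1, 13), (2, 6)] -> pick v2 -> 6
v6: WRITE b=14  (b history now [(1, 13), (2, 6), (6, 14)])
v7: WRITE a=13  (a history now [(7, 13)])
READ c @v3: history=[(3, 22), (4, 18), (5, 4)] -> pick v3 -> 22
v8: WRITE c=7  (c history now [(3, 22), (4, 18), (5, 4), (8, 7)])
READ b @v2: history=[(1, 13), (2, 6), (6, 14)] -> pick v2 -> 6
READ c @v8: history=[(3, 22), (4, 18), (5, 4), (8, 7)] -> pick v8 -> 7
READ b @v7: history=[(1, 13), (2, 6), (6, 14)] -> pick v6 -> 14
READ b @v4: history=[(1, 13), (2, 6), (6, 14)] -> pick v2 -> 6
v9: WRITE a=20  (a history now [(7, 13), (9, 20)])
v10: WRITE a=6  (a history now [(7, 13), (9, 20), (10, 6)])
READ b @v4: history=[(1, 13), (2, 6), (6, 14)] -> pick v2 -> 6
v11: WRITE a=13  (a history now [(7, 13), (9, 20), (10, 6), (11, 13)])
v12: WRITE b=2  (b history now [(1, 13), (2, 6), (6, 14), (12, 2)])
READ a @v12: history=[(7, 13), (9, 20), (10, 6), (11, 13)] -> pick v11 -> 13
READ a @v2: history=[(7, 13), (9, 20), (10, 6), (11, 13)] -> no version <= 2 -> NONE
v13: WRITE a=10  (a history now [(7, 13), (9, 20), (10, 6), (11, 13), (13, 10)])
READ c @v1: history=[(3, 22), (4, 18), (5, 4), (8, 7)] -> no version <= 1 -> NONE
v14: WRITE c=6  (c history now [(3, 22), (4, 18), (5, 4), (8, 7), (14, 6)])

Answer: 13
NONE
6
22
6
7
14
6
6
13
NONE
NONE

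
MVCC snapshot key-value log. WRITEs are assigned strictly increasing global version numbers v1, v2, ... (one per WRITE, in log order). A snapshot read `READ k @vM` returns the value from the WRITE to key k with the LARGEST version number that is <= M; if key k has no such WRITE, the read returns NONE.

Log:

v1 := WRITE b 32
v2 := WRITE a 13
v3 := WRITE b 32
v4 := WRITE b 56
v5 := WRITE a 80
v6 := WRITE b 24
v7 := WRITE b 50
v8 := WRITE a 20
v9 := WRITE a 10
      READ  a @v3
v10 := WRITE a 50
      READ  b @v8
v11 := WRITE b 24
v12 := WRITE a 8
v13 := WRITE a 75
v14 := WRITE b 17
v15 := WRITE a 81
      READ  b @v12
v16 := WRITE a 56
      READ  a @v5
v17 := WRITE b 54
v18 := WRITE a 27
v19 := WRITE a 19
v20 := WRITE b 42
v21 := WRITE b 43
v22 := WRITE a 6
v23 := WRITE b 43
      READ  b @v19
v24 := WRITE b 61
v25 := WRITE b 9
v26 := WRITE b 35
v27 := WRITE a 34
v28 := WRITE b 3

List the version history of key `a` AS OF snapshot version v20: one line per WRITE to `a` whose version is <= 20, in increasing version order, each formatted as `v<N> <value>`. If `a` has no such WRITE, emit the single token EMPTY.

Scan writes for key=a with version <= 20:
  v1 WRITE b 32 -> skip
  v2 WRITE a 13 -> keep
  v3 WRITE b 32 -> skip
  v4 WRITE b 56 -> skip
  v5 WRITE a 80 -> keep
  v6 WRITE b 24 -> skip
  v7 WRITE b 50 -> skip
  v8 WRITE a 20 -> keep
  v9 WRITE a 10 -> keep
  v10 WRITE a 50 -> keep
  v11 WRITE b 24 -> skip
  v12 WRITE a 8 -> keep
  v13 WRITE a 75 -> keep
  v14 WRITE b 17 -> skip
  v15 WRITE a 81 -> keep
  v16 WRITE a 56 -> keep
  v17 WRITE b 54 -> skip
  v18 WRITE a 27 -> keep
  v19 WRITE a 19 -> keep
  v20 WRITE b 42 -> skip
  v21 WRITE b 43 -> skip
  v22 WRITE a 6 -> drop (> snap)
  v23 WRITE b 43 -> skip
  v24 WRITE b 61 -> skip
  v25 WRITE b 9 -> skip
  v26 WRITE b 35 -> skip
  v27 WRITE a 34 -> drop (> snap)
  v28 WRITE b 3 -> skip
Collected: [(2, 13), (5, 80), (8, 20), (9, 10), (10, 50), (12, 8), (13, 75), (15, 81), (16, 56), (18, 27), (19, 19)]

Answer: v2 13
v5 80
v8 20
v9 10
v10 50
v12 8
v13 75
v15 81
v16 56
v18 27
v19 19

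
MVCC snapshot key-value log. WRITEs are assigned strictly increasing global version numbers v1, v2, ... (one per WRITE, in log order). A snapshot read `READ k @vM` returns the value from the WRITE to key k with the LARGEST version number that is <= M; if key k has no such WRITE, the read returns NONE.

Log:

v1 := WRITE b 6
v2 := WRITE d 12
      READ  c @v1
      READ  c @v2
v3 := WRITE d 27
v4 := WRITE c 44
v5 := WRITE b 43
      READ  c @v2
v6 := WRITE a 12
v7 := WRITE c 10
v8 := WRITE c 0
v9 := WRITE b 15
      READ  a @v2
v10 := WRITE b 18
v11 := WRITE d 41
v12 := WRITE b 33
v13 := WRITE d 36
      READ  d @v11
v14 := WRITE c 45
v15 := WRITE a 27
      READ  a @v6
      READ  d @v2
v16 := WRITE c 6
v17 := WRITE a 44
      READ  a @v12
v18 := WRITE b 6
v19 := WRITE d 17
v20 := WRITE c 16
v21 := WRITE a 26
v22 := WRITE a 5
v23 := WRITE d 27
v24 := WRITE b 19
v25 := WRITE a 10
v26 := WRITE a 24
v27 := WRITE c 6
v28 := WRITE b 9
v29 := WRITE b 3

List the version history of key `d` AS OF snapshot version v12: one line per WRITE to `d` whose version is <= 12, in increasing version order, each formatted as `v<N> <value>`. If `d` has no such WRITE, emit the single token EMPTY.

Scan writes for key=d with version <= 12:
  v1 WRITE b 6 -> skip
  v2 WRITE d 12 -> keep
  v3 WRITE d 27 -> keep
  v4 WRITE c 44 -> skip
  v5 WRITE b 43 -> skip
  v6 WRITE a 12 -> skip
  v7 WRITE c 10 -> skip
  v8 WRITE c 0 -> skip
  v9 WRITE b 15 -> skip
  v10 WRITE b 18 -> skip
  v11 WRITE d 41 -> keep
  v12 WRITE b 33 -> skip
  v13 WRITE d 36 -> drop (> snap)
  v14 WRITE c 45 -> skip
  v15 WRITE a 27 -> skip
  v16 WRITE c 6 -> skip
  v17 WRITE a 44 -> skip
  v18 WRITE b 6 -> skip
  v19 WRITE d 17 -> drop (> snap)
  v20 WRITE c 16 -> skip
  v21 WRITE a 26 -> skip
  v22 WRITE a 5 -> skip
  v23 WRITE d 27 -> drop (> snap)
  v24 WRITE b 19 -> skip
  v25 WRITE a 10 -> skip
  v26 WRITE a 24 -> skip
  v27 WRITE c 6 -> skip
  v28 WRITE b 9 -> skip
  v29 WRITE b 3 -> skip
Collected: [(2, 12), (3, 27), (11, 41)]

Answer: v2 12
v3 27
v11 41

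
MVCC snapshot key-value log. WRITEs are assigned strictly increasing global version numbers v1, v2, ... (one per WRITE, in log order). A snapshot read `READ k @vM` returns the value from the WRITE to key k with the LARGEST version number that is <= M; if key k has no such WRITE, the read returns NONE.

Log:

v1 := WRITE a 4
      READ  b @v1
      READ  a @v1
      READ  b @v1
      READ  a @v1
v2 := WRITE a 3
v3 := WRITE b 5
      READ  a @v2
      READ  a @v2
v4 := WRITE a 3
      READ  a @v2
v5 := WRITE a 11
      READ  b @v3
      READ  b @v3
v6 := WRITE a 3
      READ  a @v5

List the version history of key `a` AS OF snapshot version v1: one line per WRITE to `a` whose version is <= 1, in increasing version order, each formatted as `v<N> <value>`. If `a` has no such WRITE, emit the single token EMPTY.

Answer: v1 4

Derivation:
Scan writes for key=a with version <= 1:
  v1 WRITE a 4 -> keep
  v2 WRITE a 3 -> drop (> snap)
  v3 WRITE b 5 -> skip
  v4 WRITE a 3 -> drop (> snap)
  v5 WRITE a 11 -> drop (> snap)
  v6 WRITE a 3 -> drop (> snap)
Collected: [(1, 4)]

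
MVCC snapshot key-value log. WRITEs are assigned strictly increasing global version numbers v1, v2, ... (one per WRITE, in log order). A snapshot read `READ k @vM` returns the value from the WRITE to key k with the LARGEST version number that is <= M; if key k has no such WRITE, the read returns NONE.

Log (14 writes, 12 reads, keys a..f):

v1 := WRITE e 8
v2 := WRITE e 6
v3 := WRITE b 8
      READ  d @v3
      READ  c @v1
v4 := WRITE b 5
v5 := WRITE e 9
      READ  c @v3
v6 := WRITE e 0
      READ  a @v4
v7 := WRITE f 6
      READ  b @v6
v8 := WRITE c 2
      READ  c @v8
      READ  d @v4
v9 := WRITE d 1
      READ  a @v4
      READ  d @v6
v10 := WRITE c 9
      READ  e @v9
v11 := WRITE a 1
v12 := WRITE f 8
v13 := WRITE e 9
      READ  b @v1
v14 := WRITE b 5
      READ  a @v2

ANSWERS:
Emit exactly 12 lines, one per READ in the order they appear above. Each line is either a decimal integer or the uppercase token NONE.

v1: WRITE e=8  (e history now [(1, 8)])
v2: WRITE e=6  (e history now [(1, 8), (2, 6)])
v3: WRITE b=8  (b history now [(3, 8)])
READ d @v3: history=[] -> no version <= 3 -> NONE
READ c @v1: history=[] -> no version <= 1 -> NONE
v4: WRITE b=5  (b history now [(3, 8), (4, 5)])
v5: WRITE e=9  (e history now [(1, 8), (2, 6), (5, 9)])
READ c @v3: history=[] -> no version <= 3 -> NONE
v6: WRITE e=0  (e history now [(1, 8), (2, 6), (5, 9), (6, 0)])
READ a @v4: history=[] -> no version <= 4 -> NONE
v7: WRITE f=6  (f history now [(7, 6)])
READ b @v6: history=[(3, 8), (4, 5)] -> pick v4 -> 5
v8: WRITE c=2  (c history now [(8, 2)])
READ c @v8: history=[(8, 2)] -> pick v8 -> 2
READ d @v4: history=[] -> no version <= 4 -> NONE
v9: WRITE d=1  (d history now [(9, 1)])
READ a @v4: history=[] -> no version <= 4 -> NONE
READ d @v6: history=[(9, 1)] -> no version <= 6 -> NONE
v10: WRITE c=9  (c history now [(8, 2), (10, 9)])
READ e @v9: history=[(1, 8), (2, 6), (5, 9), (6, 0)] -> pick v6 -> 0
v11: WRITE a=1  (a history now [(11, 1)])
v12: WRITE f=8  (f history now [(7, 6), (12, 8)])
v13: WRITE e=9  (e history now [(1, 8), (2, 6), (5, 9), (6, 0), (13, 9)])
READ b @v1: history=[(3, 8), (4, 5)] -> no version <= 1 -> NONE
v14: WRITE b=5  (b history now [(3, 8), (4, 5), (14, 5)])
READ a @v2: history=[(11, 1)] -> no version <= 2 -> NONE

Answer: NONE
NONE
NONE
NONE
5
2
NONE
NONE
NONE
0
NONE
NONE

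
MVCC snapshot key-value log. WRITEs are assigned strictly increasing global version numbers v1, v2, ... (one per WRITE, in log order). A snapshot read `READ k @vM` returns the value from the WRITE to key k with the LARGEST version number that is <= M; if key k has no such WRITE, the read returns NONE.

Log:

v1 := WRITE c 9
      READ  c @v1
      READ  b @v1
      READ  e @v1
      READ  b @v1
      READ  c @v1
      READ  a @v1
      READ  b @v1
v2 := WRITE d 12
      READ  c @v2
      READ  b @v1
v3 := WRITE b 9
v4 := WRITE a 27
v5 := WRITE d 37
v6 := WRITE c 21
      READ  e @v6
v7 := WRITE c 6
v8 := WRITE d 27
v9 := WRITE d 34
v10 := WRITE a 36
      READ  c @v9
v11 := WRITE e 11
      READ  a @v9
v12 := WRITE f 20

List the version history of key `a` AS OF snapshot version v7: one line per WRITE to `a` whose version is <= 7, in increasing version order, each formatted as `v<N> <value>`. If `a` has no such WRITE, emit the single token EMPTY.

Scan writes for key=a with version <= 7:
  v1 WRITE c 9 -> skip
  v2 WRITE d 12 -> skip
  v3 WRITE b 9 -> skip
  v4 WRITE a 27 -> keep
  v5 WRITE d 37 -> skip
  v6 WRITE c 21 -> skip
  v7 WRITE c 6 -> skip
  v8 WRITE d 27 -> skip
  v9 WRITE d 34 -> skip
  v10 WRITE a 36 -> drop (> snap)
  v11 WRITE e 11 -> skip
  v12 WRITE f 20 -> skip
Collected: [(4, 27)]

Answer: v4 27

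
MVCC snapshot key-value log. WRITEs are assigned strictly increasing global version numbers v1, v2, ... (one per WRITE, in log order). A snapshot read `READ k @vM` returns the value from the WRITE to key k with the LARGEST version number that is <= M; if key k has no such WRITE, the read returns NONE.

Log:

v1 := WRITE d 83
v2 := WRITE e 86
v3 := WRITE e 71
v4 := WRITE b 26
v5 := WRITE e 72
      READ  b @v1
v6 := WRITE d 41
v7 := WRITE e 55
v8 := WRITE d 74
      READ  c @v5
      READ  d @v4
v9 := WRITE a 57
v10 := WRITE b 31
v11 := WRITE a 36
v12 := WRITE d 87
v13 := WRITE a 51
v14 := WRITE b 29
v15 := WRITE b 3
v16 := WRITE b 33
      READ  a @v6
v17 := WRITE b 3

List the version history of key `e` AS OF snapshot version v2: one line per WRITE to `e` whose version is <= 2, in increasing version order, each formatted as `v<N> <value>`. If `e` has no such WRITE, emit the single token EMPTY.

Answer: v2 86

Derivation:
Scan writes for key=e with version <= 2:
  v1 WRITE d 83 -> skip
  v2 WRITE e 86 -> keep
  v3 WRITE e 71 -> drop (> snap)
  v4 WRITE b 26 -> skip
  v5 WRITE e 72 -> drop (> snap)
  v6 WRITE d 41 -> skip
  v7 WRITE e 55 -> drop (> snap)
  v8 WRITE d 74 -> skip
  v9 WRITE a 57 -> skip
  v10 WRITE b 31 -> skip
  v11 WRITE a 36 -> skip
  v12 WRITE d 87 -> skip
  v13 WRITE a 51 -> skip
  v14 WRITE b 29 -> skip
  v15 WRITE b 3 -> skip
  v16 WRITE b 33 -> skip
  v17 WRITE b 3 -> skip
Collected: [(2, 86)]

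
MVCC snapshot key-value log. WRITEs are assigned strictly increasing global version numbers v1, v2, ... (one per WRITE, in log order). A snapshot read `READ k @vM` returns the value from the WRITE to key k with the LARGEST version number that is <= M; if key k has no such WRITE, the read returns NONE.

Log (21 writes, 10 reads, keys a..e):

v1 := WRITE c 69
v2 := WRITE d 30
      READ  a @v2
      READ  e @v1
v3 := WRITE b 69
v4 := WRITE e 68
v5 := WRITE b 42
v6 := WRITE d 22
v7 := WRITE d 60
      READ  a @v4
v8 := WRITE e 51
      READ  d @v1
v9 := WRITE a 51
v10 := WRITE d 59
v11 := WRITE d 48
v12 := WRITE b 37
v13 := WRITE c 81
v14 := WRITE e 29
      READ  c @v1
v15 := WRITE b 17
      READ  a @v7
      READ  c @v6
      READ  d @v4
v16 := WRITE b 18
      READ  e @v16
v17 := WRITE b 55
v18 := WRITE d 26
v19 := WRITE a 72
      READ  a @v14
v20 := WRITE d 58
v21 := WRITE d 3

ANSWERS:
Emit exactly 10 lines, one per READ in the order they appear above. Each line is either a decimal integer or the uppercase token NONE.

Answer: NONE
NONE
NONE
NONE
69
NONE
69
30
29
51

Derivation:
v1: WRITE c=69  (c history now [(1, 69)])
v2: WRITE d=30  (d history now [(2, 30)])
READ a @v2: history=[] -> no version <= 2 -> NONE
READ e @v1: history=[] -> no version <= 1 -> NONE
v3: WRITE b=69  (b history now [(3, 69)])
v4: WRITE e=68  (e history now [(4, 68)])
v5: WRITE b=42  (b history now [(3, 69), (5, 42)])
v6: WRITE d=22  (d history now [(2, 30), (6, 22)])
v7: WRITE d=60  (d history now [(2, 30), (6, 22), (7, 60)])
READ a @v4: history=[] -> no version <= 4 -> NONE
v8: WRITE e=51  (e history now [(4, 68), (8, 51)])
READ d @v1: history=[(2, 30), (6, 22), (7, 60)] -> no version <= 1 -> NONE
v9: WRITE a=51  (a history now [(9, 51)])
v10: WRITE d=59  (d history now [(2, 30), (6, 22), (7, 60), (10, 59)])
v11: WRITE d=48  (d history now [(2, 30), (6, 22), (7, 60), (10, 59), (11, 48)])
v12: WRITE b=37  (b history now [(3, 69), (5, 42), (12, 37)])
v13: WRITE c=81  (c history now [(1, 69), (13, 81)])
v14: WRITE e=29  (e history now [(4, 68), (8, 51), (14, 29)])
READ c @v1: history=[(1, 69), (13, 81)] -> pick v1 -> 69
v15: WRITE b=17  (b history now [(3, 69), (5, 42), (12, 37), (15, 17)])
READ a @v7: history=[(9, 51)] -> no version <= 7 -> NONE
READ c @v6: history=[(1, 69), (13, 81)] -> pick v1 -> 69
READ d @v4: history=[(2, 30), (6, 22), (7, 60), (10, 59), (11, 48)] -> pick v2 -> 30
v16: WRITE b=18  (b history now [(3, 69), (5, 42), (12, 37), (15, 17), (16, 18)])
READ e @v16: history=[(4, 68), (8, 51), (14, 29)] -> pick v14 -> 29
v17: WRITE b=55  (b history now [(3, 69), (5, 42), (12, 37), (15, 17), (16, 18), (17, 55)])
v18: WRITE d=26  (d history now [(2, 30), (6, 22), (7, 60), (10, 59), (11, 48), (18, 26)])
v19: WRITE a=72  (a history now [(9, 51), (19, 72)])
READ a @v14: history=[(9, 51), (19, 72)] -> pick v9 -> 51
v20: WRITE d=58  (d history now [(2, 30), (6, 22), (7, 60), (10, 59), (11, 48), (18, 26), (20, 58)])
v21: WRITE d=3  (d history now [(2, 30), (6, 22), (7, 60), (10, 59), (11, 48), (18, 26), (20, 58), (21, 3)])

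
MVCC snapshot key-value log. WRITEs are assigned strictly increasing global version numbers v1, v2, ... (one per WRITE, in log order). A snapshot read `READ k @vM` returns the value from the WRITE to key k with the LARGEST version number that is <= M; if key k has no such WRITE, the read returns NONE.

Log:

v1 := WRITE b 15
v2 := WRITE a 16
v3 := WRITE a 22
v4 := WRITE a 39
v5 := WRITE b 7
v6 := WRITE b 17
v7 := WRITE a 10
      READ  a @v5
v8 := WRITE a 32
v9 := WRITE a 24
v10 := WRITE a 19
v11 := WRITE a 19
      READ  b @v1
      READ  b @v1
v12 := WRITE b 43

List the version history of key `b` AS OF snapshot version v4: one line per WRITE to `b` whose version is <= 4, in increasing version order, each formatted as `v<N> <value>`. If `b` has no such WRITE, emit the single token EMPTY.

Scan writes for key=b with version <= 4:
  v1 WRITE b 15 -> keep
  v2 WRITE a 16 -> skip
  v3 WRITE a 22 -> skip
  v4 WRITE a 39 -> skip
  v5 WRITE b 7 -> drop (> snap)
  v6 WRITE b 17 -> drop (> snap)
  v7 WRITE a 10 -> skip
  v8 WRITE a 32 -> skip
  v9 WRITE a 24 -> skip
  v10 WRITE a 19 -> skip
  v11 WRITE a 19 -> skip
  v12 WRITE b 43 -> drop (> snap)
Collected: [(1, 15)]

Answer: v1 15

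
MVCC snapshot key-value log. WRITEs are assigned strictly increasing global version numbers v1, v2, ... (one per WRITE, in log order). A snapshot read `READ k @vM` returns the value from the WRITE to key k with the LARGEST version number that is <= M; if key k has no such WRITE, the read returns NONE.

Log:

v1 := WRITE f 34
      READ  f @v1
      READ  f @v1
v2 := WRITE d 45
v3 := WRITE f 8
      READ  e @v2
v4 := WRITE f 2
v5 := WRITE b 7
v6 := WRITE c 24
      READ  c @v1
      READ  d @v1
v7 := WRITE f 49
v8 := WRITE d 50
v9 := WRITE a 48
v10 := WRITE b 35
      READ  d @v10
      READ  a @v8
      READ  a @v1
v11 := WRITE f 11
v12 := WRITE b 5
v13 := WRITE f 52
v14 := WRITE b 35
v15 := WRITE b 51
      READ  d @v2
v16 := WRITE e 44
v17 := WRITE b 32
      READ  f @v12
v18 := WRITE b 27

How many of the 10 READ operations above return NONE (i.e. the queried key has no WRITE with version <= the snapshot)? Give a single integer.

Answer: 5

Derivation:
v1: WRITE f=34  (f history now [(1, 34)])
READ f @v1: history=[(1, 34)] -> pick v1 -> 34
READ f @v1: history=[(1, 34)] -> pick v1 -> 34
v2: WRITE d=45  (d history now [(2, 45)])
v3: WRITE f=8  (f history now [(1, 34), (3, 8)])
READ e @v2: history=[] -> no version <= 2 -> NONE
v4: WRITE f=2  (f history now [(1, 34), (3, 8), (4, 2)])
v5: WRITE b=7  (b history now [(5, 7)])
v6: WRITE c=24  (c history now [(6, 24)])
READ c @v1: history=[(6, 24)] -> no version <= 1 -> NONE
READ d @v1: history=[(2, 45)] -> no version <= 1 -> NONE
v7: WRITE f=49  (f history now [(1, 34), (3, 8), (4, 2), (7, 49)])
v8: WRITE d=50  (d history now [(2, 45), (8, 50)])
v9: WRITE a=48  (a history now [(9, 48)])
v10: WRITE b=35  (b history now [(5, 7), (10, 35)])
READ d @v10: history=[(2, 45), (8, 50)] -> pick v8 -> 50
READ a @v8: history=[(9, 48)] -> no version <= 8 -> NONE
READ a @v1: history=[(9, 48)] -> no version <= 1 -> NONE
v11: WRITE f=11  (f history now [(1, 34), (3, 8), (4, 2), (7, 49), (11, 11)])
v12: WRITE b=5  (b history now [(5, 7), (10, 35), (12, 5)])
v13: WRITE f=52  (f history now [(1, 34), (3, 8), (4, 2), (7, 49), (11, 11), (13, 52)])
v14: WRITE b=35  (b history now [(5, 7), (10, 35), (12, 5), (14, 35)])
v15: WRITE b=51  (b history now [(5, 7), (10, 35), (12, 5), (14, 35), (15, 51)])
READ d @v2: history=[(2, 45), (8, 50)] -> pick v2 -> 45
v16: WRITE e=44  (e history now [(16, 44)])
v17: WRITE b=32  (b history now [(5, 7), (10, 35), (12, 5), (14, 35), (15, 51), (17, 32)])
READ f @v12: history=[(1, 34), (3, 8), (4, 2), (7, 49), (11, 11), (13, 52)] -> pick v11 -> 11
v18: WRITE b=27  (b history now [(5, 7), (10, 35), (12, 5), (14, 35), (15, 51), (17, 32), (18, 27)])
Read results in order: ['34', '34', 'NONE', 'NONE', 'NONE', '50', 'NONE', 'NONE', '45', '11']
NONE count = 5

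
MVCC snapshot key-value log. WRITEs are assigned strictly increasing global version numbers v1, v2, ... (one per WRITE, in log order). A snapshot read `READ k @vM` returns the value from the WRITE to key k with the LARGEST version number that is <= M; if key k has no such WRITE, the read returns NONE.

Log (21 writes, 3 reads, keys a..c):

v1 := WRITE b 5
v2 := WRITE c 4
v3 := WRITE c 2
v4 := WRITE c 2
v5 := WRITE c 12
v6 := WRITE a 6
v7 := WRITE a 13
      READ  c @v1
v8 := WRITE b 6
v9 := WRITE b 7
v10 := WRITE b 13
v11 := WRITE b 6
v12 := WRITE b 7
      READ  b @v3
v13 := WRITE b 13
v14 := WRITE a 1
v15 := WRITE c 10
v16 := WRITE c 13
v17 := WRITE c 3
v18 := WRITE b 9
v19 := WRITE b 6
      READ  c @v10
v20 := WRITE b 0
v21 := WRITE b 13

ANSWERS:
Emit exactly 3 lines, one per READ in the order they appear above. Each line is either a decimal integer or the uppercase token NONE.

v1: WRITE b=5  (b history now [(1, 5)])
v2: WRITE c=4  (c history now [(2, 4)])
v3: WRITE c=2  (c history now [(2, 4), (3, 2)])
v4: WRITE c=2  (c history now [(2, 4), (3, 2), (4, 2)])
v5: WRITE c=12  (c history now [(2, 4), (3, 2), (4, 2), (5, 12)])
v6: WRITE a=6  (a history now [(6, 6)])
v7: WRITE a=13  (a history now [(6, 6), (7, 13)])
READ c @v1: history=[(2, 4), (3, 2), (4, 2), (5, 12)] -> no version <= 1 -> NONE
v8: WRITE b=6  (b history now [(1, 5), (8, 6)])
v9: WRITE b=7  (b history now [(1, 5), (8, 6), (9, 7)])
v10: WRITE b=13  (b history now [(1, 5), (8, 6), (9, 7), (10, 13)])
v11: WRITE b=6  (b history now [(1, 5), (8, 6), (9, 7), (10, 13), (11, 6)])
v12: WRITE b=7  (b history now [(1, 5), (8, 6), (9, 7), (10, 13), (11, 6), (12, 7)])
READ b @v3: history=[(1, 5), (8, 6), (9, 7), (10, 13), (11, 6), (12, 7)] -> pick v1 -> 5
v13: WRITE b=13  (b history now [(1, 5), (8, 6), (9, 7), (10, 13), (11, 6), (12, 7), (13, 13)])
v14: WRITE a=1  (a history now [(6, 6), (7, 13), (14, 1)])
v15: WRITE c=10  (c history now [(2, 4), (3, 2), (4, 2), (5, 12), (15, 10)])
v16: WRITE c=13  (c history now [(2, 4), (3, 2), (4, 2), (5, 12), (15, 10), (16, 13)])
v17: WRITE c=3  (c history now [(2, 4), (3, 2), (4, 2), (5, 12), (15, 10), (16, 13), (17, 3)])
v18: WRITE b=9  (b history now [(1, 5), (8, 6), (9, 7), (10, 13), (11, 6), (12, 7), (13, 13), (18, 9)])
v19: WRITE b=6  (b history now [(1, 5), (8, 6), (9, 7), (10, 13), (11, 6), (12, 7), (13, 13), (18, 9), (19, 6)])
READ c @v10: history=[(2, 4), (3, 2), (4, 2), (5, 12), (15, 10), (16, 13), (17, 3)] -> pick v5 -> 12
v20: WRITE b=0  (b history now [(1, 5), (8, 6), (9, 7), (10, 13), (11, 6), (12, 7), (13, 13), (18, 9), (19, 6), (20, 0)])
v21: WRITE b=13  (b history now [(1, 5), (8, 6), (9, 7), (10, 13), (11, 6), (12, 7), (13, 13), (18, 9), (19, 6), (20, 0), (21, 13)])

Answer: NONE
5
12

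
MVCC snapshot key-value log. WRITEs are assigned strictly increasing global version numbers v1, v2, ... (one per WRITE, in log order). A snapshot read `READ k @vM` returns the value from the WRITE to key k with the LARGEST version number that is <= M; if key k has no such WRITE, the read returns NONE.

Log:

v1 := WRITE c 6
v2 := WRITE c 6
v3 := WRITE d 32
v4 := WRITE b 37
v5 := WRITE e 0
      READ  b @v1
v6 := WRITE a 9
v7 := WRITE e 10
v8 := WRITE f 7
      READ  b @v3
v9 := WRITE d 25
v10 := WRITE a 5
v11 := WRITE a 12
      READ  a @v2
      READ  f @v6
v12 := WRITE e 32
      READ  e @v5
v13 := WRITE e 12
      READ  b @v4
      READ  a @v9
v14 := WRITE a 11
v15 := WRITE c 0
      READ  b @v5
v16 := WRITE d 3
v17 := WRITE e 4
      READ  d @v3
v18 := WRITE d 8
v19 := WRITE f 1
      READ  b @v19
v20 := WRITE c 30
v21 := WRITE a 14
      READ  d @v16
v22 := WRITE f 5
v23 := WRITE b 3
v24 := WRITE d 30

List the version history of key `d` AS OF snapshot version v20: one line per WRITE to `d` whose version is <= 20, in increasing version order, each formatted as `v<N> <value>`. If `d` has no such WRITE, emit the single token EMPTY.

Scan writes for key=d with version <= 20:
  v1 WRITE c 6 -> skip
  v2 WRITE c 6 -> skip
  v3 WRITE d 32 -> keep
  v4 WRITE b 37 -> skip
  v5 WRITE e 0 -> skip
  v6 WRITE a 9 -> skip
  v7 WRITE e 10 -> skip
  v8 WRITE f 7 -> skip
  v9 WRITE d 25 -> keep
  v10 WRITE a 5 -> skip
  v11 WRITE a 12 -> skip
  v12 WRITE e 32 -> skip
  v13 WRITE e 12 -> skip
  v14 WRITE a 11 -> skip
  v15 WRITE c 0 -> skip
  v16 WRITE d 3 -> keep
  v17 WRITE e 4 -> skip
  v18 WRITE d 8 -> keep
  v19 WRITE f 1 -> skip
  v20 WRITE c 30 -> skip
  v21 WRITE a 14 -> skip
  v22 WRITE f 5 -> skip
  v23 WRITE b 3 -> skip
  v24 WRITE d 30 -> drop (> snap)
Collected: [(3, 32), (9, 25), (16, 3), (18, 8)]

Answer: v3 32
v9 25
v16 3
v18 8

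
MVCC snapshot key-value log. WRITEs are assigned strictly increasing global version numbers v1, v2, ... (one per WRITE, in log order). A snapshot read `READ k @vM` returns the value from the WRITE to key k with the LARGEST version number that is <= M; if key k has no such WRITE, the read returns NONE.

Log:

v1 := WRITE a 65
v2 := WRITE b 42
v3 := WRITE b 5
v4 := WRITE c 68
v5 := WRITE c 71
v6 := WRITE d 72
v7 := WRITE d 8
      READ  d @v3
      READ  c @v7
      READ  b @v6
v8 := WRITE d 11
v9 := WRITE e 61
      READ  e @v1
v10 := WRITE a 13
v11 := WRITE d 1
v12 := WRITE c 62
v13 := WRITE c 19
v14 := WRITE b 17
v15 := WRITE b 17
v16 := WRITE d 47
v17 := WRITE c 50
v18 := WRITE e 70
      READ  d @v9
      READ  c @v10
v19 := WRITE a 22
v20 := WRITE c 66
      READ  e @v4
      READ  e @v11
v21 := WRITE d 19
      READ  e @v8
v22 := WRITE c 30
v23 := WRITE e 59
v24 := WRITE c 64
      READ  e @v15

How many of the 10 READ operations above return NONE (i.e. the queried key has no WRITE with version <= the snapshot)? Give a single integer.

v1: WRITE a=65  (a history now [(1, 65)])
v2: WRITE b=42  (b history now [(2, 42)])
v3: WRITE b=5  (b history now [(2, 42), (3, 5)])
v4: WRITE c=68  (c history now [(4, 68)])
v5: WRITE c=71  (c history now [(4, 68), (5, 71)])
v6: WRITE d=72  (d history now [(6, 72)])
v7: WRITE d=8  (d history now [(6, 72), (7, 8)])
READ d @v3: history=[(6, 72), (7, 8)] -> no version <= 3 -> NONE
READ c @v7: history=[(4, 68), (5, 71)] -> pick v5 -> 71
READ b @v6: history=[(2, 42), (3, 5)] -> pick v3 -> 5
v8: WRITE d=11  (d history now [(6, 72), (7, 8), (8, 11)])
v9: WRITE e=61  (e history now [(9, 61)])
READ e @v1: history=[(9, 61)] -> no version <= 1 -> NONE
v10: WRITE a=13  (a history now [(1, 65), (10, 13)])
v11: WRITE d=1  (d history now [(6, 72), (7, 8), (8, 11), (11, 1)])
v12: WRITE c=62  (c history now [(4, 68), (5, 71), (12, 62)])
v13: WRITE c=19  (c history now [(4, 68), (5, 71), (12, 62), (13, 19)])
v14: WRITE b=17  (b history now [(2, 42), (3, 5), (14, 17)])
v15: WRITE b=17  (b history now [(2, 42), (3, 5), (14, 17), (15, 17)])
v16: WRITE d=47  (d history now [(6, 72), (7, 8), (8, 11), (11, 1), (16, 47)])
v17: WRITE c=50  (c history now [(4, 68), (5, 71), (12, 62), (13, 19), (17, 50)])
v18: WRITE e=70  (e history now [(9, 61), (18, 70)])
READ d @v9: history=[(6, 72), (7, 8), (8, 11), (11, 1), (16, 47)] -> pick v8 -> 11
READ c @v10: history=[(4, 68), (5, 71), (12, 62), (13, 19), (17, 50)] -> pick v5 -> 71
v19: WRITE a=22  (a history now [(1, 65), (10, 13), (19, 22)])
v20: WRITE c=66  (c history now [(4, 68), (5, 71), (12, 62), (13, 19), (17, 50), (20, 66)])
READ e @v4: history=[(9, 61), (18, 70)] -> no version <= 4 -> NONE
READ e @v11: history=[(9, 61), (18, 70)] -> pick v9 -> 61
v21: WRITE d=19  (d history now [(6, 72), (7, 8), (8, 11), (11, 1), (16, 47), (21, 19)])
READ e @v8: history=[(9, 61), (18, 70)] -> no version <= 8 -> NONE
v22: WRITE c=30  (c history now [(4, 68), (5, 71), (12, 62), (13, 19), (17, 50), (20, 66), (22, 30)])
v23: WRITE e=59  (e history now [(9, 61), (18, 70), (23, 59)])
v24: WRITE c=64  (c history now [(4, 68), (5, 71), (12, 62), (13, 19), (17, 50), (20, 66), (22, 30), (24, 64)])
READ e @v15: history=[(9, 61), (18, 70), (23, 59)] -> pick v9 -> 61
Read results in order: ['NONE', '71', '5', 'NONE', '11', '71', 'NONE', '61', 'NONE', '61']
NONE count = 4

Answer: 4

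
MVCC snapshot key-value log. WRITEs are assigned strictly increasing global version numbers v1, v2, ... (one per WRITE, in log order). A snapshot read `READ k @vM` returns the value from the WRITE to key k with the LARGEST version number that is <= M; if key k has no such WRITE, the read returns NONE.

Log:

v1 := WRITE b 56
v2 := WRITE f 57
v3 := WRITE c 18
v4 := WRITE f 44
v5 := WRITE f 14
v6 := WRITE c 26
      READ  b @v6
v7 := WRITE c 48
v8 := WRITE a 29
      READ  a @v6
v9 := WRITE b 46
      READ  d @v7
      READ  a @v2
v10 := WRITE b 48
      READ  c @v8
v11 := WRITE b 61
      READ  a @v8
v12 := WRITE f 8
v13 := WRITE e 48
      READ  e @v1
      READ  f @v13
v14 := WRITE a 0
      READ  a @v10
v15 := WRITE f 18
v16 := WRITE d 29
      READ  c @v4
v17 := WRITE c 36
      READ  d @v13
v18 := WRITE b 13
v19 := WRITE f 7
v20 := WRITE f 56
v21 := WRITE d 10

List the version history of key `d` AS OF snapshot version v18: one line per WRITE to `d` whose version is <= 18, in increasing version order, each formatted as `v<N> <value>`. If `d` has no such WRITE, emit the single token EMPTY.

Answer: v16 29

Derivation:
Scan writes for key=d with version <= 18:
  v1 WRITE b 56 -> skip
  v2 WRITE f 57 -> skip
  v3 WRITE c 18 -> skip
  v4 WRITE f 44 -> skip
  v5 WRITE f 14 -> skip
  v6 WRITE c 26 -> skip
  v7 WRITE c 48 -> skip
  v8 WRITE a 29 -> skip
  v9 WRITE b 46 -> skip
  v10 WRITE b 48 -> skip
  v11 WRITE b 61 -> skip
  v12 WRITE f 8 -> skip
  v13 WRITE e 48 -> skip
  v14 WRITE a 0 -> skip
  v15 WRITE f 18 -> skip
  v16 WRITE d 29 -> keep
  v17 WRITE c 36 -> skip
  v18 WRITE b 13 -> skip
  v19 WRITE f 7 -> skip
  v20 WRITE f 56 -> skip
  v21 WRITE d 10 -> drop (> snap)
Collected: [(16, 29)]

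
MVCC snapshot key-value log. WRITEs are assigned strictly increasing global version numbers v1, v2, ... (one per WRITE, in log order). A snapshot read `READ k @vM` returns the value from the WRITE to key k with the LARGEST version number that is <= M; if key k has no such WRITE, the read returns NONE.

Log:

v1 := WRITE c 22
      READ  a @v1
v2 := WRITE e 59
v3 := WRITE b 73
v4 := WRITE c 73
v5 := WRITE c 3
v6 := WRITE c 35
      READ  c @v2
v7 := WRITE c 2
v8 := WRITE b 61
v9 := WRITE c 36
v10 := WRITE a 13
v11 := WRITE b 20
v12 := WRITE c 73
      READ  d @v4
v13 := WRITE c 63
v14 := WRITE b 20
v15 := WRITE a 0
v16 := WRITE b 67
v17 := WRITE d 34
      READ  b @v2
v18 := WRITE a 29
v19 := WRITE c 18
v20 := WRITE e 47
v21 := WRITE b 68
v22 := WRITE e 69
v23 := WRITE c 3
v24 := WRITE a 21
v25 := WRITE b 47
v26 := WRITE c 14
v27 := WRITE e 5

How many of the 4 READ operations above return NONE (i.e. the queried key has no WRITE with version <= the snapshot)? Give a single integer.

Answer: 3

Derivation:
v1: WRITE c=22  (c history now [(1, 22)])
READ a @v1: history=[] -> no version <= 1 -> NONE
v2: WRITE e=59  (e history now [(2, 59)])
v3: WRITE b=73  (b history now [(3, 73)])
v4: WRITE c=73  (c history now [(1, 22), (4, 73)])
v5: WRITE c=3  (c history now [(1, 22), (4, 73), (5, 3)])
v6: WRITE c=35  (c history now [(1, 22), (4, 73), (5, 3), (6, 35)])
READ c @v2: history=[(1, 22), (4, 73), (5, 3), (6, 35)] -> pick v1 -> 22
v7: WRITE c=2  (c history now [(1, 22), (4, 73), (5, 3), (6, 35), (7, 2)])
v8: WRITE b=61  (b history now [(3, 73), (8, 61)])
v9: WRITE c=36  (c history now [(1, 22), (4, 73), (5, 3), (6, 35), (7, 2), (9, 36)])
v10: WRITE a=13  (a history now [(10, 13)])
v11: WRITE b=20  (b history now [(3, 73), (8, 61), (11, 20)])
v12: WRITE c=73  (c history now [(1, 22), (4, 73), (5, 3), (6, 35), (7, 2), (9, 36), (12, 73)])
READ d @v4: history=[] -> no version <= 4 -> NONE
v13: WRITE c=63  (c history now [(1, 22), (4, 73), (5, 3), (6, 35), (7, 2), (9, 36), (12, 73), (13, 63)])
v14: WRITE b=20  (b history now [(3, 73), (8, 61), (11, 20), (14, 20)])
v15: WRITE a=0  (a history now [(10, 13), (15, 0)])
v16: WRITE b=67  (b history now [(3, 73), (8, 61), (11, 20), (14, 20), (16, 67)])
v17: WRITE d=34  (d history now [(17, 34)])
READ b @v2: history=[(3, 73), (8, 61), (11, 20), (14, 20), (16, 67)] -> no version <= 2 -> NONE
v18: WRITE a=29  (a history now [(10, 13), (15, 0), (18, 29)])
v19: WRITE c=18  (c history now [(1, 22), (4, 73), (5, 3), (6, 35), (7, 2), (9, 36), (12, 73), (13, 63), (19, 18)])
v20: WRITE e=47  (e history now [(2, 59), (20, 47)])
v21: WRITE b=68  (b history now [(3, 73), (8, 61), (11, 20), (14, 20), (16, 67), (21, 68)])
v22: WRITE e=69  (e history now [(2, 59), (20, 47), (22, 69)])
v23: WRITE c=3  (c history now [(1, 22), (4, 73), (5, 3), (6, 35), (7, 2), (9, 36), (12, 73), (13, 63), (19, 18), (23, 3)])
v24: WRITE a=21  (a history now [(10, 13), (15, 0), (18, 29), (24, 21)])
v25: WRITE b=47  (b history now [(3, 73), (8, 61), (11, 20), (14, 20), (16, 67), (21, 68), (25, 47)])
v26: WRITE c=14  (c history now [(1, 22), (4, 73), (5, 3), (6, 35), (7, 2), (9, 36), (12, 73), (13, 63), (19, 18), (23, 3), (26, 14)])
v27: WRITE e=5  (e history now [(2, 59), (20, 47), (22, 69), (27, 5)])
Read results in order: ['NONE', '22', 'NONE', 'NONE']
NONE count = 3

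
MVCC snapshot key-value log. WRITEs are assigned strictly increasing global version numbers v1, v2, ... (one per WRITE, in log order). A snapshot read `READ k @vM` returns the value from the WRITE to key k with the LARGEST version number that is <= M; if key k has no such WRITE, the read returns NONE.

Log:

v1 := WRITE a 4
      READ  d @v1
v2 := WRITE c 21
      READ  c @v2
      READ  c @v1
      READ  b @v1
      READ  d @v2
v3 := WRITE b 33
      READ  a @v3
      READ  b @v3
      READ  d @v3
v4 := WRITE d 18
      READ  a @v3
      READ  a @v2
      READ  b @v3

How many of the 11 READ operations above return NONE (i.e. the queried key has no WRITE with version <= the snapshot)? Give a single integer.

v1: WRITE a=4  (a history now [(1, 4)])
READ d @v1: history=[] -> no version <= 1 -> NONE
v2: WRITE c=21  (c history now [(2, 21)])
READ c @v2: history=[(2, 21)] -> pick v2 -> 21
READ c @v1: history=[(2, 21)] -> no version <= 1 -> NONE
READ b @v1: history=[] -> no version <= 1 -> NONE
READ d @v2: history=[] -> no version <= 2 -> NONE
v3: WRITE b=33  (b history now [(3, 33)])
READ a @v3: history=[(1, 4)] -> pick v1 -> 4
READ b @v3: history=[(3, 33)] -> pick v3 -> 33
READ d @v3: history=[] -> no version <= 3 -> NONE
v4: WRITE d=18  (d history now [(4, 18)])
READ a @v3: history=[(1, 4)] -> pick v1 -> 4
READ a @v2: history=[(1, 4)] -> pick v1 -> 4
READ b @v3: history=[(3, 33)] -> pick v3 -> 33
Read results in order: ['NONE', '21', 'NONE', 'NONE', 'NONE', '4', '33', 'NONE', '4', '4', '33']
NONE count = 5

Answer: 5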